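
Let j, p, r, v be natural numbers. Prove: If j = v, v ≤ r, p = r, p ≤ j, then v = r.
j = v and p ≤ j, therefore p ≤ v. p = r, so r ≤ v. Because v ≤ r, v = r.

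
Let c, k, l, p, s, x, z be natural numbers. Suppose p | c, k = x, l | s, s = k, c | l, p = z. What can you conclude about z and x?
z | x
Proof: Because p | c and c | l, p | l. s = k and l | s, so l | k. Since p | l, p | k. p = z, so z | k. Because k = x, z | x.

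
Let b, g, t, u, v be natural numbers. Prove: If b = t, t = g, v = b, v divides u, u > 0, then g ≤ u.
Because b = t and t = g, b = g. v divides u and u > 0, hence v ≤ u. Because v = b, b ≤ u. Since b = g, g ≤ u.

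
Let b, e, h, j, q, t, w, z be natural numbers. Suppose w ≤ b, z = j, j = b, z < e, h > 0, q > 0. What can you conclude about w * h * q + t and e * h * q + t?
w * h * q + t < e * h * q + t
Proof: From z = j and j = b, z = b. Since z < e, b < e. Because w ≤ b, w < e. Combined with h > 0, by multiplying by a positive, w * h < e * h. Combining with q > 0, by multiplying by a positive, w * h * q < e * h * q. Then w * h * q + t < e * h * q + t.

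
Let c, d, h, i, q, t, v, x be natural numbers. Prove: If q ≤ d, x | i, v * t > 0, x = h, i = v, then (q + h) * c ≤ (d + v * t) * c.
i = v and x | i, so x | v. x = h, so h | v. Then h | v * t. Since v * t > 0, h ≤ v * t. q ≤ d, so q + h ≤ d + v * t. Then (q + h) * c ≤ (d + v * t) * c.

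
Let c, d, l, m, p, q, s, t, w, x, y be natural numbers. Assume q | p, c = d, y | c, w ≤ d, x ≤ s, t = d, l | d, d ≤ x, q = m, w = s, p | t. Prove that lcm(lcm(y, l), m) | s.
d ≤ x and x ≤ s, hence d ≤ s. w = s and w ≤ d, thus s ≤ d. d ≤ s, so d = s. c = d and y | c, hence y | d. Since l | d, lcm(y, l) | d. t = d and p | t, therefore p | d. q | p, so q | d. Since q = m, m | d. Since lcm(y, l) | d, lcm(lcm(y, l), m) | d. d = s, so lcm(lcm(y, l), m) | s.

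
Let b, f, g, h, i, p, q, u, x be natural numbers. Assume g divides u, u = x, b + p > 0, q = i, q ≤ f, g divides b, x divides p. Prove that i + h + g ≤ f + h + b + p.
q = i and q ≤ f, thus i ≤ f. Then i + h ≤ f + h. Since u = x and g divides u, g divides x. Since x divides p, g divides p. Because g divides b, g divides b + p. Since b + p > 0, g ≤ b + p. Since i + h ≤ f + h, i + h + g ≤ f + h + b + p.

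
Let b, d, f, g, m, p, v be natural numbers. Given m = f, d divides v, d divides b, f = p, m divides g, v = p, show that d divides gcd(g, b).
v = p and d divides v, thus d divides p. Since m = f and f = p, m = p. Since m divides g, p divides g. d divides p, so d divides g. Since d divides b, d divides gcd(g, b).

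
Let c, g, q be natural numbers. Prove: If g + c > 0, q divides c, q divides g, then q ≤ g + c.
q divides g and q divides c, therefore q divides g + c. Since g + c > 0, q ≤ g + c.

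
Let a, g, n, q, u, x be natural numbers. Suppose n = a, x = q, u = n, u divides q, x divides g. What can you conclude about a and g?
a divides g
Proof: u = n and n = a, so u = a. From u divides q, a divides q. x = q and x divides g, thus q divides g. Since a divides q, a divides g.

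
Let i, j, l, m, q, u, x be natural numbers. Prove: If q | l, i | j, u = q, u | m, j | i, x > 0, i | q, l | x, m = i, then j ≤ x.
u = q and u | m, hence q | m. Since m = i, q | i. Since i | q, q = i. Because i | j and j | i, i = j. q = i, so q = j. Because q | l and l | x, q | x. q = j, so j | x. Since x > 0, j ≤ x.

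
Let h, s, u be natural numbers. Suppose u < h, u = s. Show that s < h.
u = s and u < h. By substitution, s < h.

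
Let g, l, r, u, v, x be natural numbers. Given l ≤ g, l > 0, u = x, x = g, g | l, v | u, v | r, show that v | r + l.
Because u = x and x = g, u = g. Because g | l and l > 0, g ≤ l. l ≤ g, so g = l. u = g, so u = l. v | u, so v | l. Because v | r, v | r + l.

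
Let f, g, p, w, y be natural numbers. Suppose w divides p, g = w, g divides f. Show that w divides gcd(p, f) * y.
Since g = w and g divides f, w divides f. Since w divides p, w divides gcd(p, f). Then w divides gcd(p, f) * y.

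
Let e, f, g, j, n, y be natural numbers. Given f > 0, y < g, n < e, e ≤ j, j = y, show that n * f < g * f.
Because n < e and e ≤ j, n < j. j = y, so n < y. Since y < g, n < g. Combined with f > 0, by multiplying by a positive, n * f < g * f.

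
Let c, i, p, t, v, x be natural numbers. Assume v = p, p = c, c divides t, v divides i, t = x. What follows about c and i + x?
c divides i + x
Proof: v = p and v divides i, thus p divides i. p = c, so c divides i. t = x and c divides t, thus c divides x. Since c divides i, c divides i + x.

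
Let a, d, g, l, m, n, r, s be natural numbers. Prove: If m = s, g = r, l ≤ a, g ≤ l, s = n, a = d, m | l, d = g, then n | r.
a = d and d = g, thus a = g. l ≤ a, so l ≤ g. g ≤ l, so l = g. m | l, so m | g. Since m = s, s | g. g = r, so s | r. s = n, so n | r.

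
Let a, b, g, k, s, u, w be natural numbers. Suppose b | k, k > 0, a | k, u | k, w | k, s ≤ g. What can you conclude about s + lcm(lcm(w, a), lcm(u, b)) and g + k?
s + lcm(lcm(w, a), lcm(u, b)) ≤ g + k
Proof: w | k and a | k, so lcm(w, a) | k. Since u | k and b | k, lcm(u, b) | k. lcm(w, a) | k, so lcm(lcm(w, a), lcm(u, b)) | k. Since k > 0, lcm(lcm(w, a), lcm(u, b)) ≤ k. Since s ≤ g, s + lcm(lcm(w, a), lcm(u, b)) ≤ g + k.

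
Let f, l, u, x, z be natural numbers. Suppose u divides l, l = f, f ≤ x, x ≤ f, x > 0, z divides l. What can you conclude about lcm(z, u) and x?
lcm(z, u) ≤ x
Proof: f ≤ x and x ≤ f, hence f = x. l = f, so l = x. Since z divides l and u divides l, lcm(z, u) divides l. l = x, so lcm(z, u) divides x. x > 0, so lcm(z, u) ≤ x.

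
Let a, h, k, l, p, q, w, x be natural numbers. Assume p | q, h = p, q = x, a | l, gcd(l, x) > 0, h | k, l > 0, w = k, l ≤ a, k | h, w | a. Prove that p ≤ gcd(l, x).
k | h and h | k, hence k = h. Since h = p, k = p. a | l and l > 0, thus a ≤ l. l ≤ a, so a = l. From w = k and w | a, k | a. a = l, so k | l. Since k = p, p | l. Since q = x and p | q, p | x. Because p | l, p | gcd(l, x). gcd(l, x) > 0, so p ≤ gcd(l, x).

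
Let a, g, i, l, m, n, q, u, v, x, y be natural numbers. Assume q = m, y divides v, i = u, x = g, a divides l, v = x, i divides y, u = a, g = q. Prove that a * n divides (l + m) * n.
Since i = u and i divides y, u divides y. u = a, so a divides y. v = x and x = g, so v = g. g = q, so v = q. From y divides v, y divides q. a divides y, so a divides q. Since q = m, a divides m. a divides l, so a divides l + m. Then a * n divides (l + m) * n.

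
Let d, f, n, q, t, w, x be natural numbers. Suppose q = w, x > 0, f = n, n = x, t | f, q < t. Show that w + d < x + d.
q = w and q < t, so w < t. Because f = n and t | f, t | n. n = x, so t | x. x > 0, so t ≤ x. w < t, so w < x. Then w + d < x + d.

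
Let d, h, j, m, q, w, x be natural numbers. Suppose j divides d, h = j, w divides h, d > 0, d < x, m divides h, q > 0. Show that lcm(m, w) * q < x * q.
From m divides h and w divides h, lcm(m, w) divides h. Since h = j, lcm(m, w) divides j. j divides d, so lcm(m, w) divides d. Since d > 0, lcm(m, w) ≤ d. Since d < x, lcm(m, w) < x. Combining with q > 0, by multiplying by a positive, lcm(m, w) * q < x * q.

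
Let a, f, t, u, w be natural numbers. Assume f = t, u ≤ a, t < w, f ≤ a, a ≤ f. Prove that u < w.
a ≤ f and f ≤ a, therefore a = f. Since u ≤ a, u ≤ f. From f = t, u ≤ t. t < w, so u < w.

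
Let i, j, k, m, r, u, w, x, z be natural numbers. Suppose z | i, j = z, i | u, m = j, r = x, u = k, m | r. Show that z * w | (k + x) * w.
z | i and i | u, hence z | u. Since u = k, z | k. r = x and m | r, thus m | x. Since m = j, j | x. Since j = z, z | x. z | k, so z | k + x. Then z * w | (k + x) * w.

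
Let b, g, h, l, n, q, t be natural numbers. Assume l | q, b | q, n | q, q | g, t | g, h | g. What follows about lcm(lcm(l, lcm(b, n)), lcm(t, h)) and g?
lcm(lcm(l, lcm(b, n)), lcm(t, h)) | g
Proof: b | q and n | q, thus lcm(b, n) | q. l | q, so lcm(l, lcm(b, n)) | q. Since q | g, lcm(l, lcm(b, n)) | g. t | g and h | g, thus lcm(t, h) | g. Since lcm(l, lcm(b, n)) | g, lcm(lcm(l, lcm(b, n)), lcm(t, h)) | g.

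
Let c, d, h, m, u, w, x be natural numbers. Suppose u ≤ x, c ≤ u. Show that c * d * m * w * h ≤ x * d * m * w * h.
From c ≤ u and u ≤ x, c ≤ x. By multiplying by a non-negative, c * d ≤ x * d. By multiplying by a non-negative, c * d * m ≤ x * d * m. By multiplying by a non-negative, c * d * m * w ≤ x * d * m * w. By multiplying by a non-negative, c * d * m * w * h ≤ x * d * m * w * h.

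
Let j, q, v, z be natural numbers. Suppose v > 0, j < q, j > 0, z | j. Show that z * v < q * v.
z | j and j > 0, hence z ≤ j. Since j < q, z < q. Since v > 0, z * v < q * v.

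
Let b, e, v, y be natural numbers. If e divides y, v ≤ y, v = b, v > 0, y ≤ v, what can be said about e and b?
e ≤ b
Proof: y ≤ v and v ≤ y, thus y = v. Because e divides y, e divides v. v > 0, so e ≤ v. Since v = b, e ≤ b.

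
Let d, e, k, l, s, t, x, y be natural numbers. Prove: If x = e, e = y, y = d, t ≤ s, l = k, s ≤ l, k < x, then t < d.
x = e and e = y, therefore x = y. y = d, so x = d. l = k and s ≤ l, therefore s ≤ k. k < x, so s < x. Since t ≤ s, t < x. x = d, so t < d.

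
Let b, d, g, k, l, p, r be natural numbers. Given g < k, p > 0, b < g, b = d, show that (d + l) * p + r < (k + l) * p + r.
From b = d and b < g, d < g. Since g < k, d < k. Then d + l < k + l. p > 0, so (d + l) * p < (k + l) * p. Then (d + l) * p + r < (k + l) * p + r.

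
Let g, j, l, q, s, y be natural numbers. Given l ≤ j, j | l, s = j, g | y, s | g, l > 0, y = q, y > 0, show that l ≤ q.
j | l and l > 0, therefore j ≤ l. Since l ≤ j, j = l. Because s = j and s | g, j | g. g | y, so j | y. Since y > 0, j ≤ y. j = l, so l ≤ y. y = q, so l ≤ q.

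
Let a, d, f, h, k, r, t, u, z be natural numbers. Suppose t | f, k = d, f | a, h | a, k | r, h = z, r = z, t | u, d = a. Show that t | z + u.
From r = z and k | r, k | z. k = d, so d | z. Since d = a, a | z. h = z and h | a, hence z | a. Since a | z, a = z. Since f | a, f | z. Since t | f, t | z. t | u, so t | z + u.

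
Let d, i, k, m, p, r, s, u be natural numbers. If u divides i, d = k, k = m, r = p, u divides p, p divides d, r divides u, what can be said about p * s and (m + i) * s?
p * s divides (m + i) * s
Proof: Because d = k and k = m, d = m. p divides d, so p divides m. From r = p and r divides u, p divides u. From u divides p, u = p. Since u divides i, p divides i. p divides m, so p divides m + i. Then p * s divides (m + i) * s.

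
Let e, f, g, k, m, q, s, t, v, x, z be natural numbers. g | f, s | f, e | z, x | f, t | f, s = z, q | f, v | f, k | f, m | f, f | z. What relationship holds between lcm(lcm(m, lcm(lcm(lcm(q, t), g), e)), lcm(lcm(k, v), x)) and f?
lcm(lcm(m, lcm(lcm(lcm(q, t), g), e)), lcm(lcm(k, v), x)) | f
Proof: From q | f and t | f, lcm(q, t) | f. g | f, so lcm(lcm(q, t), g) | f. s = z and s | f, therefore z | f. Since f | z, z = f. Because e | z, e | f. Because lcm(lcm(q, t), g) | f, lcm(lcm(lcm(q, t), g), e) | f. m | f, so lcm(m, lcm(lcm(lcm(q, t), g), e)) | f. k | f and v | f, therefore lcm(k, v) | f. x | f, so lcm(lcm(k, v), x) | f. Since lcm(m, lcm(lcm(lcm(q, t), g), e)) | f, lcm(lcm(m, lcm(lcm(lcm(q, t), g), e)), lcm(lcm(k, v), x)) | f.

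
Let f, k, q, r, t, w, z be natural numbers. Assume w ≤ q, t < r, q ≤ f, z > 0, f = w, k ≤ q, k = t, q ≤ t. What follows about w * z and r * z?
w * z < r * z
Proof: From k = t and k ≤ q, t ≤ q. Since q ≤ t, t = q. f = w and q ≤ f, so q ≤ w. Since w ≤ q, q = w. Since t = q, t = w. Since t < r, w < r. Using z > 0, by multiplying by a positive, w * z < r * z.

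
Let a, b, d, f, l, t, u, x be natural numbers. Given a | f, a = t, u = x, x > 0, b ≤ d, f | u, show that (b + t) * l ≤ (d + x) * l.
From a | f and f | u, a | u. Since u = x, a | x. x > 0, so a ≤ x. a = t, so t ≤ x. Since b ≤ d, b + t ≤ d + x. Then (b + t) * l ≤ (d + x) * l.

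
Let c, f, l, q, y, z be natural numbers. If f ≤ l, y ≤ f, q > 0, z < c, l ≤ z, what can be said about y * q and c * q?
y * q < c * q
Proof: Because f ≤ l and l ≤ z, f ≤ z. z < c, so f < c. y ≤ f, so y < c. Combined with q > 0, by multiplying by a positive, y * q < c * q.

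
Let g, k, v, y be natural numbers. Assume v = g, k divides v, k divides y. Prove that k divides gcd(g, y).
v = g and k divides v, thus k divides g. Since k divides y, k divides gcd(g, y).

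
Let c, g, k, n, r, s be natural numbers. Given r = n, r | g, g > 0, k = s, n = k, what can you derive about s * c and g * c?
s * c ≤ g * c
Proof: Because r = n and n = k, r = k. From k = s, r = s. Since r | g, s | g. From g > 0, s ≤ g. Then s * c ≤ g * c.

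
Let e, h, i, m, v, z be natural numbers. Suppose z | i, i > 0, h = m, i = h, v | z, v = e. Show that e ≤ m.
i = h and h = m, hence i = m. v | z and z | i, therefore v | i. i > 0, so v ≤ i. From i = m, v ≤ m. Since v = e, e ≤ m.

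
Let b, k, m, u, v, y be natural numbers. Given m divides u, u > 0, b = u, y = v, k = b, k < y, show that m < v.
m divides u and u > 0, hence m ≤ u. k = b and k < y, thus b < y. Since y = v, b < v. Since b = u, u < v. Since m ≤ u, m < v.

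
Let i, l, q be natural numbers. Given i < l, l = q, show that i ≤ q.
l = q and i < l, therefore i < q. Then i ≤ q.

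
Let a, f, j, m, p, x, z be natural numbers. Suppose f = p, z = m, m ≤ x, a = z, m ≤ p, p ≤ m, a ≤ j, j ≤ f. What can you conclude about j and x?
j ≤ x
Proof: a = z and z = m, therefore a = m. Since a ≤ j, m ≤ j. p ≤ m and m ≤ p, so p = m. f = p, so f = m. Since j ≤ f, j ≤ m. Since m ≤ j, m = j. Since m ≤ x, j ≤ x.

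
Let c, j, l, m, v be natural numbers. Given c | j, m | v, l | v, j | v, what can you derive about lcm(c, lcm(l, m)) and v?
lcm(c, lcm(l, m)) | v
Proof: Because c | j and j | v, c | v. l | v and m | v, thus lcm(l, m) | v. c | v, so lcm(c, lcm(l, m)) | v.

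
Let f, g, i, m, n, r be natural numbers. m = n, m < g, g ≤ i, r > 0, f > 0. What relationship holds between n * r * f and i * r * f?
n * r * f < i * r * f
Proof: m < g and g ≤ i, hence m < i. Since m = n, n < i. r > 0, so n * r < i * r. Since f > 0, n * r * f < i * r * f.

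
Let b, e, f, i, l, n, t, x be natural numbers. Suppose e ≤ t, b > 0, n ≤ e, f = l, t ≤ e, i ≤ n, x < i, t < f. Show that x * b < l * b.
x < i and i ≤ n, hence x < n. From e ≤ t and t ≤ e, e = t. From n ≤ e, n ≤ t. Since t < f, n < f. Since x < n, x < f. Since f = l, x < l. Since b > 0, x * b < l * b.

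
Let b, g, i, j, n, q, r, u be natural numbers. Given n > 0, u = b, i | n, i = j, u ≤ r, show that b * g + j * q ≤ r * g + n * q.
Since u = b and u ≤ r, b ≤ r. Then b * g ≤ r * g. i = j and i | n, therefore j | n. n > 0, so j ≤ n. Then j * q ≤ n * q. Because b * g ≤ r * g, b * g + j * q ≤ r * g + n * q.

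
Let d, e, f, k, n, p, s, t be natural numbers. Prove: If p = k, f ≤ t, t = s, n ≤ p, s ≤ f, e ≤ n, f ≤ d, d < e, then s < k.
t = s and f ≤ t, thus f ≤ s. s ≤ f, so f = s. Since f ≤ d and d < e, f < e. e ≤ n and n ≤ p, therefore e ≤ p. Since f < e, f < p. p = k, so f < k. Since f = s, s < k.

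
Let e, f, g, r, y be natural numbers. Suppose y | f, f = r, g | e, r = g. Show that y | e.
f = r and y | f, thus y | r. Since r = g, y | g. g | e, so y | e.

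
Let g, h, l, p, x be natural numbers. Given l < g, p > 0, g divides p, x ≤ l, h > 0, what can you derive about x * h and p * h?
x * h < p * h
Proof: Since g divides p and p > 0, g ≤ p. l < g, so l < p. Since x ≤ l, x < p. Combining with h > 0, by multiplying by a positive, x * h < p * h.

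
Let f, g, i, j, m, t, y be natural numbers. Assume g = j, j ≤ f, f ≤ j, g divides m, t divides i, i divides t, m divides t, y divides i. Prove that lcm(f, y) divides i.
j ≤ f and f ≤ j, therefore j = f. g = j, so g = f. g divides m, so f divides m. Because t divides i and i divides t, t = i. Since m divides t, m divides i. f divides m, so f divides i. Since y divides i, lcm(f, y) divides i.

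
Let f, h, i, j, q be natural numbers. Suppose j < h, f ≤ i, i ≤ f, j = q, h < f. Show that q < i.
f ≤ i and i ≤ f, so f = i. j < h and h < f, so j < f. Since j = q, q < f. From f = i, q < i.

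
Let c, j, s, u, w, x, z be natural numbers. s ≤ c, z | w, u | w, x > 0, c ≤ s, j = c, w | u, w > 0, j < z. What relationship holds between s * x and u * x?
s * x < u * x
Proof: c ≤ s and s ≤ c, so c = s. j = c, so j = s. Because w | u and u | w, w = u. z | w and w > 0, thus z ≤ w. w = u, so z ≤ u. Since j < z, j < u. From j = s, s < u. x > 0, so s * x < u * x.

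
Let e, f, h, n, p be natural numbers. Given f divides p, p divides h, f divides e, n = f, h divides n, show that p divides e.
From p divides h and h divides n, p divides n. Since n = f, p divides f. f divides p, so f = p. Since f divides e, p divides e.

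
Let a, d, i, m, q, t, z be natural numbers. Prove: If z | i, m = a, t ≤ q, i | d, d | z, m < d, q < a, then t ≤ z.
z | i and i | d, hence z | d. Since d | z, d = z. From m = a and m < d, a < d. Since q < a, q < d. d = z, so q < z. Since t ≤ q, t < z. Then t ≤ z.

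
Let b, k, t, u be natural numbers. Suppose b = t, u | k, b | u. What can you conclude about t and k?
t | k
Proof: From b = t and b | u, t | u. u | k, so t | k.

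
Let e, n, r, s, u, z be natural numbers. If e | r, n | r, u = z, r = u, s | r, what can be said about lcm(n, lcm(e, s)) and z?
lcm(n, lcm(e, s)) | z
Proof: r = u and u = z, hence r = z. e | r and s | r, so lcm(e, s) | r. n | r, so lcm(n, lcm(e, s)) | r. Since r = z, lcm(n, lcm(e, s)) | z.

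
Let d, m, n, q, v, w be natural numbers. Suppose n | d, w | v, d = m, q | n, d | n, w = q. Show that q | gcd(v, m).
Because w = q and w | v, q | v. n | d and d | n, thus n = d. q | n, so q | d. Since d = m, q | m. Since q | v, q | gcd(v, m).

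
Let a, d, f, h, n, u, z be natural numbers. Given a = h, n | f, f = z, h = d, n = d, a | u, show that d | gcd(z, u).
f = z and n | f, so n | z. Since n = d, d | z. a = h and h = d, so a = d. a | u, so d | u. d | z, so d | gcd(z, u).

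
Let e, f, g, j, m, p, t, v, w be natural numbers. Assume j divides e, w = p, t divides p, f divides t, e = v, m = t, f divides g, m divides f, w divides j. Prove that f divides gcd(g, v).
Since m = t and m divides f, t divides f. f divides t, so t = f. w = p and w divides j, therefore p divides j. t divides p, so t divides j. Because j divides e, t divides e. Since t = f, f divides e. Since e = v, f divides v. Since f divides g, f divides gcd(g, v).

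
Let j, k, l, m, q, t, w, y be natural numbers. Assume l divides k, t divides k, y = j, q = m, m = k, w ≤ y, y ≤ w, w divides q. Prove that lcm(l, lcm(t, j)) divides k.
From q = m and m = k, q = k. w ≤ y and y ≤ w, hence w = y. w divides q, so y divides q. Because q = k, y divides k. Since y = j, j divides k. From t divides k, lcm(t, j) divides k. Since l divides k, lcm(l, lcm(t, j)) divides k.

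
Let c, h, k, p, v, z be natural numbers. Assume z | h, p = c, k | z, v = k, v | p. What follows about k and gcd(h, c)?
k | gcd(h, c)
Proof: k | z and z | h, thus k | h. Since v = k and v | p, k | p. From p = c, k | c. From k | h, k | gcd(h, c).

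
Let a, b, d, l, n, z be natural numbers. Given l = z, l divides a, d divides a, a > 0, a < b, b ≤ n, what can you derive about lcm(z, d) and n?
lcm(z, d) < n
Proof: l = z and l divides a, hence z divides a. d divides a, so lcm(z, d) divides a. a > 0, so lcm(z, d) ≤ a. Since a < b and b ≤ n, a < n. lcm(z, d) ≤ a, so lcm(z, d) < n.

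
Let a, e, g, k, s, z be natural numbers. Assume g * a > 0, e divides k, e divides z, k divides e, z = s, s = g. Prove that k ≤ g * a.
e divides k and k divides e, therefore e = k. z = s and s = g, therefore z = g. Since e divides z, e divides g. Since e = k, k divides g. Then k divides g * a. Since g * a > 0, k ≤ g * a.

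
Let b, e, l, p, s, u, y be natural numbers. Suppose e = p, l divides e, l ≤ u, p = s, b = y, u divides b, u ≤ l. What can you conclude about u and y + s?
u divides y + s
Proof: From b = y and u divides b, u divides y. From e = p and p = s, e = s. l ≤ u and u ≤ l, hence l = u. l divides e, so u divides e. From e = s, u divides s. u divides y, so u divides y + s.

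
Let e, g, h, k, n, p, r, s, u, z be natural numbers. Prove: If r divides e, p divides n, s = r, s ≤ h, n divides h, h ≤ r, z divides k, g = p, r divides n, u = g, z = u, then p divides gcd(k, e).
z = u and u = g, so z = g. g = p, so z = p. From z divides k, p divides k. s = r and s ≤ h, hence r ≤ h. From h ≤ r, h = r. Since n divides h, n divides r. Because r divides n, r = n. Since r divides e, n divides e. p divides n, so p divides e. Since p divides k, p divides gcd(k, e).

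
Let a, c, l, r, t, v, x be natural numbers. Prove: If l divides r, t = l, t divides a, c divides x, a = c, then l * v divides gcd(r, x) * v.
From t = l and t divides a, l divides a. a = c, so l divides c. c divides x, so l divides x. l divides r, so l divides gcd(r, x). Then l * v divides gcd(r, x) * v.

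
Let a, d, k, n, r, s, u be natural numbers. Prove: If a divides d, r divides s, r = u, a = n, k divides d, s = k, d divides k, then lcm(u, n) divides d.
k divides d and d divides k, so k = d. s = k and r divides s, thus r divides k. r = u, so u divides k. Since k = d, u divides d. a = n and a divides d, thus n divides d. Because u divides d, lcm(u, n) divides d.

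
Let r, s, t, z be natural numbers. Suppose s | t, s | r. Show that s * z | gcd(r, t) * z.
From s | r and s | t, s | gcd(r, t). Then s * z | gcd(r, t) * z.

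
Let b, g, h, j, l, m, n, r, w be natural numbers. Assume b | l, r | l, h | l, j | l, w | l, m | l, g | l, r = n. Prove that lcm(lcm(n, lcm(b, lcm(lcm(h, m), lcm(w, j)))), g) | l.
r = n and r | l, so n | l. From h | l and m | l, lcm(h, m) | l. w | l and j | l, therefore lcm(w, j) | l. Since lcm(h, m) | l, lcm(lcm(h, m), lcm(w, j)) | l. Since b | l, lcm(b, lcm(lcm(h, m), lcm(w, j))) | l. Since n | l, lcm(n, lcm(b, lcm(lcm(h, m), lcm(w, j)))) | l. g | l, so lcm(lcm(n, lcm(b, lcm(lcm(h, m), lcm(w, j)))), g) | l.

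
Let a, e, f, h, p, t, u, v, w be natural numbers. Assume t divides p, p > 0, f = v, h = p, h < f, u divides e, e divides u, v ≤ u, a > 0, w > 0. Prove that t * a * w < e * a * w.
t divides p and p > 0, thus t ≤ p. h = p and h < f, therefore p < f. f = v, so p < v. From u divides e and e divides u, u = e. v ≤ u, so v ≤ e. Since p < v, p < e. Because t ≤ p, t < e. Since a > 0, by multiplying by a positive, t * a < e * a. Since w > 0, by multiplying by a positive, t * a * w < e * a * w.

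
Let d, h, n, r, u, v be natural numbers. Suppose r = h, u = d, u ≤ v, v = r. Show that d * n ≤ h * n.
Since v = r and r = h, v = h. u = d and u ≤ v, therefore d ≤ v. Since v = h, d ≤ h. By multiplying by a non-negative, d * n ≤ h * n.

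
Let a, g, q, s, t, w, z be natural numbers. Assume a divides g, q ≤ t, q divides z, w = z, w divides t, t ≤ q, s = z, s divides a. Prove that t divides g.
Because w = z and w divides t, z divides t. Since q ≤ t and t ≤ q, q = t. Since q divides z, t divides z. z divides t, so z = t. s = z, so s = t. s divides a and a divides g, so s divides g. Because s = t, t divides g.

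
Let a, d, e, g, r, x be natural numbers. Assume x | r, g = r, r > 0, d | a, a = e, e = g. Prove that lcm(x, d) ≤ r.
e = g and g = r, hence e = r. From a = e and d | a, d | e. From e = r, d | r. Since x | r, lcm(x, d) | r. r > 0, so lcm(x, d) ≤ r.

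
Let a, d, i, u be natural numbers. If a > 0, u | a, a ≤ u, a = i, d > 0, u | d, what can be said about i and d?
i ≤ d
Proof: From u | a and a > 0, u ≤ a. a ≤ u, so u = a. Since a = i, u = i. Since u | d, i | d. d > 0, so i ≤ d.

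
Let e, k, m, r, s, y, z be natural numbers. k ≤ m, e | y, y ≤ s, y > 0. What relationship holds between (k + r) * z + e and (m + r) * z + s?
(k + r) * z + e ≤ (m + r) * z + s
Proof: k ≤ m, thus k + r ≤ m + r. Then (k + r) * z ≤ (m + r) * z. Since e | y and y > 0, e ≤ y. Since y ≤ s, e ≤ s. From (k + r) * z ≤ (m + r) * z, (k + r) * z + e ≤ (m + r) * z + s.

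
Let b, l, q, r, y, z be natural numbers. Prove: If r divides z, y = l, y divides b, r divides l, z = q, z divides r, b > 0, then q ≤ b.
Because r divides z and z divides r, r = z. Since z = q, r = q. y = l and y divides b, so l divides b. Since r divides l, r divides b. r = q, so q divides b. b > 0, so q ≤ b.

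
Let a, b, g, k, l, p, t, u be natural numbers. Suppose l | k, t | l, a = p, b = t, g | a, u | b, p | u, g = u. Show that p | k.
g = u and g | a, so u | a. a = p, so u | p. p | u, so u = p. b = t and u | b, hence u | t. Since t | l, u | l. l | k, so u | k. u = p, so p | k.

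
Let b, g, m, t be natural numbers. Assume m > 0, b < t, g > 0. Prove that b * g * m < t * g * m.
b < t and g > 0. By multiplying by a positive, b * g < t * g. Combining with m > 0, by multiplying by a positive, b * g * m < t * g * m.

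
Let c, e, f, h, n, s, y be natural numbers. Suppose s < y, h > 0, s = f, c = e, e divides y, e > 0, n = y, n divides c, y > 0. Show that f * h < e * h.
c = e and n divides c, thus n divides e. Since e > 0, n ≤ e. n = y, so y ≤ e. From e divides y and y > 0, e ≤ y. From y ≤ e, y = e. s = f and s < y, hence f < y. y = e, so f < e. Since h > 0, by multiplying by a positive, f * h < e * h.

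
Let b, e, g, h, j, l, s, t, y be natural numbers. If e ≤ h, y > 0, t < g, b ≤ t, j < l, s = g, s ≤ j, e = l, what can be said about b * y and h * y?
b * y < h * y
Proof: From b ≤ t and t < g, b < g. s ≤ j and j < l, therefore s < l. Since s = g, g < l. Because b < g, b < l. e = l and e ≤ h, so l ≤ h. b < l, so b < h. Combined with y > 0, by multiplying by a positive, b * y < h * y.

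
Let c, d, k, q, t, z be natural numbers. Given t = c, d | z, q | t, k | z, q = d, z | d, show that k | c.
z | d and d | z, thus z = d. Since k | z, k | d. Because q = d and q | t, d | t. k | d, so k | t. t = c, so k | c.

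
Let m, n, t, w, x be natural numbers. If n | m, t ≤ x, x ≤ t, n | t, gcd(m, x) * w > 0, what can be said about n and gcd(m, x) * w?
n ≤ gcd(m, x) * w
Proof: t ≤ x and x ≤ t, therefore t = x. Since n | t, n | x. n | m, so n | gcd(m, x). Then n | gcd(m, x) * w. gcd(m, x) * w > 0, so n ≤ gcd(m, x) * w.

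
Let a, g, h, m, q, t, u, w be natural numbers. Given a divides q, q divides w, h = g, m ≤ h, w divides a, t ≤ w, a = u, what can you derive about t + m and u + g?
t + m ≤ u + g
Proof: Because a divides q and q divides w, a divides w. w divides a, so w = a. a = u, so w = u. Since t ≤ w, t ≤ u. Because h = g and m ≤ h, m ≤ g. t ≤ u, so t + m ≤ u + g.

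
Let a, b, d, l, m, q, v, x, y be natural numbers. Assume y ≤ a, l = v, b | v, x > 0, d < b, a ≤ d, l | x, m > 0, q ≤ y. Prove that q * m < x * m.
q ≤ y and y ≤ a, hence q ≤ a. From a ≤ d and d < b, a < b. l = v and l | x, therefore v | x. Since b | v, b | x. x > 0, so b ≤ x. a < b, so a < x. q ≤ a, so q < x. Because m > 0, q * m < x * m.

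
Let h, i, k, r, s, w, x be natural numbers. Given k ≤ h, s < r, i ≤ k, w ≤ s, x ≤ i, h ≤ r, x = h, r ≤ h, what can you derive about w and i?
w < i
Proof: r ≤ h and h ≤ r, hence r = h. Because x = h and x ≤ i, h ≤ i. i ≤ k and k ≤ h, so i ≤ h. h ≤ i, so h = i. Since r = h, r = i. s < r, so s < i. Since w ≤ s, w < i.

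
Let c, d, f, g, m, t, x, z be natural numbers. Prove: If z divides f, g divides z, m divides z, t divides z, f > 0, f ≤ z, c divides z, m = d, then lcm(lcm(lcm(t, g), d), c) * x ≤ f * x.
Because z divides f and f > 0, z ≤ f. f ≤ z, so z = f. t divides z and g divides z, hence lcm(t, g) divides z. m = d and m divides z, therefore d divides z. lcm(t, g) divides z, so lcm(lcm(t, g), d) divides z. c divides z, so lcm(lcm(lcm(t, g), d), c) divides z. z = f, so lcm(lcm(lcm(t, g), d), c) divides f. f > 0, so lcm(lcm(lcm(t, g), d), c) ≤ f. By multiplying by a non-negative, lcm(lcm(lcm(t, g), d), c) * x ≤ f * x.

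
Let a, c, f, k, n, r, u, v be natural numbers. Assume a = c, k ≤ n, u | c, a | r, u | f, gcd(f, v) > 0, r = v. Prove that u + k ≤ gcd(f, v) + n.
a = c and a | r, hence c | r. u | c, so u | r. Because r = v, u | v. From u | f, u | gcd(f, v). Since gcd(f, v) > 0, u ≤ gcd(f, v). k ≤ n, so u + k ≤ gcd(f, v) + n.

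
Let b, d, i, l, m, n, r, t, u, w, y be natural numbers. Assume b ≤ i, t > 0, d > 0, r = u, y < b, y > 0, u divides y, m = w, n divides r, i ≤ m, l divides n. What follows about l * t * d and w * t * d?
l * t * d < w * t * d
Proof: From r = u and n divides r, n divides u. Since u divides y, n divides y. Because l divides n, l divides y. y > 0, so l ≤ y. Since y < b and b ≤ i, y < i. m = w and i ≤ m, thus i ≤ w. y < i, so y < w. Since l ≤ y, l < w. Combined with t > 0, by multiplying by a positive, l * t < w * t. From d > 0, by multiplying by a positive, l * t * d < w * t * d.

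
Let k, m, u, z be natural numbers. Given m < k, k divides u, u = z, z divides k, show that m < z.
u = z and k divides u, therefore k divides z. z divides k, so k = z. Because m < k, m < z.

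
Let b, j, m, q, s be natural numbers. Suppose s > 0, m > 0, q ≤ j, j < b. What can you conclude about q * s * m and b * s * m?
q * s * m < b * s * m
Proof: From q ≤ j and j < b, q < b. s > 0, so q * s < b * s. m > 0, so q * s * m < b * s * m.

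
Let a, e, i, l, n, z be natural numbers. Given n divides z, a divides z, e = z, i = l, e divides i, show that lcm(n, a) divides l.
n divides z and a divides z, so lcm(n, a) divides z. i = l and e divides i, therefore e divides l. From e = z, z divides l. lcm(n, a) divides z, so lcm(n, a) divides l.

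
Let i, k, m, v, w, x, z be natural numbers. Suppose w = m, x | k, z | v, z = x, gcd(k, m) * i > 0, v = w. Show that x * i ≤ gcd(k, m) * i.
From v = w and z | v, z | w. Since w = m, z | m. z = x, so x | m. x | k, so x | gcd(k, m). Then x * i | gcd(k, m) * i. Because gcd(k, m) * i > 0, x * i ≤ gcd(k, m) * i.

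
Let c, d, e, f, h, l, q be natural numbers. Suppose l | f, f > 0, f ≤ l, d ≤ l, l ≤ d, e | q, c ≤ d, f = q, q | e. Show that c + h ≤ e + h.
l | f and f > 0, thus l ≤ f. From f ≤ l, l = f. Since f = q, l = q. Because q | e and e | q, q = e. l = q, so l = e. d ≤ l and l ≤ d, thus d = l. Since c ≤ d, c ≤ l. l = e, so c ≤ e. Then c + h ≤ e + h.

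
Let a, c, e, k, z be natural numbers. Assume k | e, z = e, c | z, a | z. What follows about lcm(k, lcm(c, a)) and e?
lcm(k, lcm(c, a)) | e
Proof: Since c | z and a | z, lcm(c, a) | z. From z = e, lcm(c, a) | e. k | e, so lcm(k, lcm(c, a)) | e.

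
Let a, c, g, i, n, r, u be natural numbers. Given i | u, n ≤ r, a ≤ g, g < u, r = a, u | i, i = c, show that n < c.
r = a and n ≤ r, thus n ≤ a. u | i and i | u, therefore u = i. From i = c, u = c. a ≤ g and g < u, therefore a < u. Since u = c, a < c. n ≤ a, so n < c.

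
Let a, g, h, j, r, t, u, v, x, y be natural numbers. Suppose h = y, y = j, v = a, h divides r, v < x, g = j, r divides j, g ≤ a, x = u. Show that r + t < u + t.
Because h = y and y = j, h = j. h divides r, so j divides r. r divides j, so j = r. Because g = j and g ≤ a, j ≤ a. j = r, so r ≤ a. v = a and v < x, thus a < x. Since x = u, a < u. r ≤ a, so r < u. Then r + t < u + t.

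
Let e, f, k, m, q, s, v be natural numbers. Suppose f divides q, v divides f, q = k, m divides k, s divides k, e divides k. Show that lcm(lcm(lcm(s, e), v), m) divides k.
s divides k and e divides k, hence lcm(s, e) divides k. q = k and f divides q, hence f divides k. v divides f, so v divides k. lcm(s, e) divides k, so lcm(lcm(s, e), v) divides k. m divides k, so lcm(lcm(lcm(s, e), v), m) divides k.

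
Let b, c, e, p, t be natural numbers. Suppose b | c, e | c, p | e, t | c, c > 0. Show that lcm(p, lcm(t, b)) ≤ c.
p | e and e | c, hence p | c. Because t | c and b | c, lcm(t, b) | c. Since p | c, lcm(p, lcm(t, b)) | c. c > 0, so lcm(p, lcm(t, b)) ≤ c.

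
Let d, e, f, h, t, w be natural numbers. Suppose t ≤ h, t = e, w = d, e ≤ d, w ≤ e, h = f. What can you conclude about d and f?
d ≤ f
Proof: w = d and w ≤ e, therefore d ≤ e. e ≤ d, so e = d. Since t = e, t = d. Because h = f and t ≤ h, t ≤ f. t = d, so d ≤ f.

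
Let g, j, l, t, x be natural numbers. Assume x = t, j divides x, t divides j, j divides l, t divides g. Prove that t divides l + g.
Since x = t and j divides x, j divides t. t divides j, so j = t. Since j divides l, t divides l. t divides g, so t divides l + g.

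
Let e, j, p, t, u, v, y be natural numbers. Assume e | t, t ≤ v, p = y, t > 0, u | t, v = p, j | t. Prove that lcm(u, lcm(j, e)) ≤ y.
From j | t and e | t, lcm(j, e) | t. u | t, so lcm(u, lcm(j, e)) | t. t > 0, so lcm(u, lcm(j, e)) ≤ t. v = p and t ≤ v, hence t ≤ p. Since lcm(u, lcm(j, e)) ≤ t, lcm(u, lcm(j, e)) ≤ p. Since p = y, lcm(u, lcm(j, e)) ≤ y.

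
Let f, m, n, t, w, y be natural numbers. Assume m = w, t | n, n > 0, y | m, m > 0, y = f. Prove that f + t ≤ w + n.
Since y = f and y | m, f | m. Because m > 0, f ≤ m. m = w, so f ≤ w. t | n and n > 0, hence t ≤ n. Since f ≤ w, f + t ≤ w + n.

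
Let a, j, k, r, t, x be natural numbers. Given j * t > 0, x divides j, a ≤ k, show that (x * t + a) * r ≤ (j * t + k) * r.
x divides j, therefore x * t divides j * t. Since j * t > 0, x * t ≤ j * t. Because a ≤ k, x * t + a ≤ j * t + k. By multiplying by a non-negative, (x * t + a) * r ≤ (j * t + k) * r.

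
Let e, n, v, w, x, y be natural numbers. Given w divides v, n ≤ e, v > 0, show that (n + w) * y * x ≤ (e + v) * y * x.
w divides v and v > 0, so w ≤ v. Because n ≤ e, n + w ≤ e + v. By multiplying by a non-negative, (n + w) * y ≤ (e + v) * y. By multiplying by a non-negative, (n + w) * y * x ≤ (e + v) * y * x.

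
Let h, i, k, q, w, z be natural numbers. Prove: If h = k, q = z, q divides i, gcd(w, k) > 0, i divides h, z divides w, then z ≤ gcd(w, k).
h = k and i divides h, therefore i divides k. Since q divides i, q divides k. q = z, so z divides k. Since z divides w, z divides gcd(w, k). Since gcd(w, k) > 0, z ≤ gcd(w, k).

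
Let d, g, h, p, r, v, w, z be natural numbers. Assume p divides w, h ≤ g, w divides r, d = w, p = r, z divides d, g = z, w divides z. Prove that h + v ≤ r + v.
d = w and z divides d, hence z divides w. Since w divides z, z = w. p = r and p divides w, hence r divides w. w divides r, so w = r. Because z = w, z = r. g = z and h ≤ g, so h ≤ z. z = r, so h ≤ r. Then h + v ≤ r + v.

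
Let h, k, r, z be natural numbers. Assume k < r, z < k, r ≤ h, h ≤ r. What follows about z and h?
z < h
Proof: r ≤ h and h ≤ r, thus r = h. z < k and k < r, hence z < r. Since r = h, z < h.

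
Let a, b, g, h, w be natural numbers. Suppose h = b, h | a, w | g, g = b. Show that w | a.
g = b and w | g, so w | b. h = b and h | a, so b | a. Since w | b, w | a.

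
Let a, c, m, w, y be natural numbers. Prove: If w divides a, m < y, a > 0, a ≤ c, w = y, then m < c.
w = y and w divides a, thus y divides a. Since a > 0, y ≤ a. m < y, so m < a. Since a ≤ c, m < c.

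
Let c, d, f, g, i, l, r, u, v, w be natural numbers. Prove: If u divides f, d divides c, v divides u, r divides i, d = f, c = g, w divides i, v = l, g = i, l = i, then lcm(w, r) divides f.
Because v = l and v divides u, l divides u. u divides f, so l divides f. l = i, so i divides f. c = g and g = i, so c = i. d divides c, so d divides i. d = f, so f divides i. Since i divides f, i = f. w divides i and r divides i, thus lcm(w, r) divides i. i = f, so lcm(w, r) divides f.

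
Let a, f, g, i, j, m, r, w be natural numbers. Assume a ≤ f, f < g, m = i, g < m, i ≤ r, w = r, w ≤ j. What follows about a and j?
a < j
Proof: m = i and g < m, hence g < i. Since f < g, f < i. Since i ≤ r, f < r. Because a ≤ f, a < r. w = r and w ≤ j, hence r ≤ j. a < r, so a < j.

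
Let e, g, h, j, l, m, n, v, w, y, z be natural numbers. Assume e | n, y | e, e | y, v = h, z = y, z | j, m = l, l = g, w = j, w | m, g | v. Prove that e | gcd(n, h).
Since y | e and e | y, y = e. z = y and z | j, therefore y | j. m = l and l = g, hence m = g. w = j and w | m, hence j | m. m = g, so j | g. y | j, so y | g. From g | v, y | v. Since v = h, y | h. y = e, so e | h. From e | n, e | gcd(n, h).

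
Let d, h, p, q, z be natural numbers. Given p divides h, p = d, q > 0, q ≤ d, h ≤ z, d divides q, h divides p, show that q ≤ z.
h divides p and p divides h, therefore h = p. p = d, so h = d. d divides q and q > 0, hence d ≤ q. Since q ≤ d, d = q. Since h = d, h = q. From h ≤ z, q ≤ z.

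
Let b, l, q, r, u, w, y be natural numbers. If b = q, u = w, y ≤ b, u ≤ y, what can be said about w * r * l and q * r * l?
w * r * l ≤ q * r * l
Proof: u ≤ y and y ≤ b, thus u ≤ b. Since b = q, u ≤ q. u = w, so w ≤ q. Then w * r ≤ q * r. Then w * r * l ≤ q * r * l.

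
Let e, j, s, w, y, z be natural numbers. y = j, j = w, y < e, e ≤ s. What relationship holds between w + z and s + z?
w + z < s + z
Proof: y = j and j = w, thus y = w. y < e and e ≤ s, thus y < s. Since y = w, w < s. Then w + z < s + z.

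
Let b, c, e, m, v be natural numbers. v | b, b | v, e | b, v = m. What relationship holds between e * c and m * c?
e * c | m * c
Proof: From b | v and v | b, b = v. Because v = m, b = m. e | b, so e | m. Then e * c | m * c.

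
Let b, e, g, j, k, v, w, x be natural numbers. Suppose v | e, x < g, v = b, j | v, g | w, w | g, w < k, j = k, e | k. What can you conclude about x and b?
x < b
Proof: From j = k and j | v, k | v. From v | e and e | k, v | k. Since k | v, k = v. From v = b, k = b. Since w | g and g | w, w = g. w < k, so g < k. x < g, so x < k. k = b, so x < b.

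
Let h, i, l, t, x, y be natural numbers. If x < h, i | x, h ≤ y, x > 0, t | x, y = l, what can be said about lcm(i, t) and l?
lcm(i, t) < l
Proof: i | x and t | x, thus lcm(i, t) | x. Since x > 0, lcm(i, t) ≤ x. From x < h and h ≤ y, x < y. From y = l, x < l. lcm(i, t) ≤ x, so lcm(i, t) < l.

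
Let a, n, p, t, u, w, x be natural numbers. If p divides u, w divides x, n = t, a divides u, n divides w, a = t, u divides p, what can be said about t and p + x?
t divides p + x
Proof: Since u divides p and p divides u, u = p. Since a divides u, a divides p. Since a = t, t divides p. Since n = t and n divides w, t divides w. Since w divides x, t divides x. Since t divides p, t divides p + x.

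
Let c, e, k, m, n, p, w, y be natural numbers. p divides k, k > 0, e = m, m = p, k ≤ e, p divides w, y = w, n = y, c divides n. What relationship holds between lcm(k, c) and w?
lcm(k, c) divides w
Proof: From p divides k and k > 0, p ≤ k. Because e = m and m = p, e = p. Since k ≤ e, k ≤ p. p ≤ k, so p = k. p divides w, so k divides w. From n = y and c divides n, c divides y. y = w, so c divides w. Because k divides w, lcm(k, c) divides w.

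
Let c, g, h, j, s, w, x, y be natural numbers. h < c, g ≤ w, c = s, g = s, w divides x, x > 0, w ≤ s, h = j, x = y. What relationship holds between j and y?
j < y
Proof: Since c = s and h < c, h < s. From h = j, j < s. g = s and g ≤ w, thus s ≤ w. Since w ≤ s, w = s. w divides x and x > 0, so w ≤ x. From w = s, s ≤ x. Since x = y, s ≤ y. Since j < s, j < y.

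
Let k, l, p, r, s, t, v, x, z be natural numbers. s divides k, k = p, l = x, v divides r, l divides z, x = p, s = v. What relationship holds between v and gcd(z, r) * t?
v divides gcd(z, r) * t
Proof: k = p and s divides k, hence s divides p. s = v, so v divides p. From l = x and l divides z, x divides z. x = p, so p divides z. v divides p, so v divides z. Because v divides r, v divides gcd(z, r). Then v divides gcd(z, r) * t.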